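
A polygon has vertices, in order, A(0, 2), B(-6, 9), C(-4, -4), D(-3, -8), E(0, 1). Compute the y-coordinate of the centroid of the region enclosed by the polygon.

Apply Gauss's area formula. First the cross-terms c_i = x_i·y_{i+1} − x_{i+1}·y_i:
  12, 60, 20, -3, 0  ⇒  2A = 89, A = 44.5.
Then Σ (y_i + y_{i+1})·c_i = 213, so ȳ = 213 / (6·44.5) = 71/89.

71/89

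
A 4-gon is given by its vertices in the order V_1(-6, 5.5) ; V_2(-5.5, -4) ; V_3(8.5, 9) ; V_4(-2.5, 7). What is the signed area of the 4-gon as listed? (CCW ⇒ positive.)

Σ = (54.25) + (-15.5) + (82) + (28.25) = 149
Signed area = Σ/2 = 74.5 (positive ⇒ counter-clockwise traversal).

74.5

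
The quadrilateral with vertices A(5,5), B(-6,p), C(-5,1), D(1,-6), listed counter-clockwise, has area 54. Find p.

The doubled signed area Σ (x_i y_{i+1} − x_{i+1} y_i) is linear in p.
With p=0 it equals 88; the coefficient of p is 10 (from the two edges through B).
So 10·p + 88 = 2·54 = 108 ⇒ p = 2.

2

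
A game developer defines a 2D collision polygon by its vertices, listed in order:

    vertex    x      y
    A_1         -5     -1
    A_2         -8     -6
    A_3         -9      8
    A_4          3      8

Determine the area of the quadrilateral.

Apply the surveyor's formula: 2A = Σ (x_i·y_{i+1} − x_{i+1}·y_i), indices taken mod 4.
Σ = (22) + (-118) + (-96) + (37) = -155
Area = |Σ|/2 = 77.5.

77.5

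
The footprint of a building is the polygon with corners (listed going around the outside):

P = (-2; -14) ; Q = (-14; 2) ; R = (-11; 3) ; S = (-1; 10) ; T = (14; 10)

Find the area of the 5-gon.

Apply Gauss's area formula: 2A = Σ (x_i·y_{i+1} − x_{i+1}·y_i), indices taken mod 5.
P→Q: (-2)(2) − (-14)(-14) = -200
Q→R: (-14)(3) − (-11)(2) = -20
R→S: (-11)(10) − (-1)(3) = -107
S→T: (-1)(10) − (14)(10) = -150
T→P: (14)(-14) − (-2)(10) = -176
Σ = -653
Area = |Σ|/2 = 326.5.

326.5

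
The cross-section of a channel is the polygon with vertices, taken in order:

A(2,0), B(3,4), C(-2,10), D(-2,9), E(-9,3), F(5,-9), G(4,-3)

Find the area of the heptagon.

Cross-terms: 8, 38, 2, 75, 66, 21, 6  ⇒  Σ = 216
Area = |Σ|/2 = 108.

108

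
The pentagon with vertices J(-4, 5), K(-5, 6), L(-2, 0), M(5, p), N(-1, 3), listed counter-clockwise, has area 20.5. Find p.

Write out the shoelace sum; only the two edges meeting at M involve p:
2·Area = [((-2)·p − 5·0) + (5·3 − (-1)·p)] + 20
       = -1·p + 35 = 41
⇒ p = -6.

-6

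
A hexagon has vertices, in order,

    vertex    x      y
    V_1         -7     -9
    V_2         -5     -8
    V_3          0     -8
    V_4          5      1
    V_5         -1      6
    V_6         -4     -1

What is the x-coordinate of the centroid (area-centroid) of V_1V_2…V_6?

-113/132

Apply Gauss's area formula. First the cross-terms c_i = x_i·y_{i+1} − x_{i+1}·y_i:
  11, 40, 40, 31, 25, 29  ⇒  2A = 176, A = 88.
Then Σ (x_i + x_{i+1})·c_i = -452, so x̄ = -452 / (6·88) = -113/132.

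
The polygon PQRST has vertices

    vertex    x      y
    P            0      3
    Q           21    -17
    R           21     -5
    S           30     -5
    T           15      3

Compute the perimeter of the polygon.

|PQ| = √((21)² + (-20)²) = √841 = 29
|QR| = √((0)² + (12)²) = √144 = 12
|RS| = √((9)² + (0)²) = √81 = 9
|ST| = √((-15)² + (8)²) = √289 = 17
|TP| = √((-15)² + (0)²) = √225 = 15
Perimeter = 29 + 12 + 9 + 17 + 15 = 82.

82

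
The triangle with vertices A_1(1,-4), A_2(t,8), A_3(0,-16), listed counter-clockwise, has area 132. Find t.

-20

Write out the shoelace sum; only the two edges meeting at A_2 involve t:
2·Area = [(1·8 − t·(-4)) + (t·(-16) − 0·8)] + 16
       = -12·t + 24 = 264
⇒ t = -20.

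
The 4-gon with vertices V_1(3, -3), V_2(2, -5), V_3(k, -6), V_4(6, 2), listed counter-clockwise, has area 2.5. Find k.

2

The doubled signed area Σ (x_i y_{i+1} − x_{i+1} y_i) is linear in k.
With k=0 it equals -9; the coefficient of k is 7 (from the two edges through V_3).
So 7·k + -9 = 2·2.5 = 5 ⇒ k = 2.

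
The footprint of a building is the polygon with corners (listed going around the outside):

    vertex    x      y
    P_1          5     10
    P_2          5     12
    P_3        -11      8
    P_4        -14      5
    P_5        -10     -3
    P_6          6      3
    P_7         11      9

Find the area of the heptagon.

P_1→P_2: (5)(12) − (5)(10) = 10
P_2→P_3: (5)(8) − (-11)(12) = 172
P_3→P_4: (-11)(5) − (-14)(8) = 57
P_4→P_5: (-14)(-3) − (-10)(5) = 92
P_5→P_6: (-10)(3) − (6)(-3) = -12
P_6→P_7: (6)(9) − (11)(3) = 21
P_7→P_1: (11)(10) − (5)(9) = 65
Σ = 405
Area = |Σ|/2 = 202.5.

202.5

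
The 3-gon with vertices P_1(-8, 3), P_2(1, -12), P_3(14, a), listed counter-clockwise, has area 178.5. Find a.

6

The doubled signed area Σ (x_i y_{i+1} − x_{i+1} y_i) is linear in a.
With a=0 it equals 303; the coefficient of a is 9 (from the two edges through P_3).
So 9·a + 303 = 2·178.5 = 357 ⇒ a = 6.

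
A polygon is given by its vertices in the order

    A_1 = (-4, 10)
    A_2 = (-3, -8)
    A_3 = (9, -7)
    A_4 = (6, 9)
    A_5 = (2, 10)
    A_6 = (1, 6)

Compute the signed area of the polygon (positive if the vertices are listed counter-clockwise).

Apply the shoelace (surveyor's) formula: 2A = Σ (x_i·y_{i+1} − x_{i+1}·y_i), indices taken mod 6.
A_1→A_2: (-4)(-8) − (-3)(10) = 62
A_2→A_3: (-3)(-7) − (9)(-8) = 93
A_3→A_4: (9)(9) − (6)(-7) = 123
A_4→A_5: (6)(10) − (2)(9) = 42
A_5→A_6: (2)(6) − (1)(10) = 2
A_6→A_1: (1)(10) − (-4)(6) = 34
Σ = 356
Signed area = Σ/2 = 178 (positive ⇒ counter-clockwise traversal).

178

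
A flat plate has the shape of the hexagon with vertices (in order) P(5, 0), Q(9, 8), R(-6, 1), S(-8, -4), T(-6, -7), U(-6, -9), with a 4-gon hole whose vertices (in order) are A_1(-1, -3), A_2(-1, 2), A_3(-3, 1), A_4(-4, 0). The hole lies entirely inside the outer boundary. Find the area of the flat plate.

101

Outer boundary:
Apply Gauss's area formula: 2A = Σ (x_i·y_{i+1} − x_{i+1}·y_i), indices taken mod 6.
Cross-terms: 40, 57, 32, 32, 12, 45  ⇒  Σ = 218
Area = |Σ|/2 = 109.
Hole:
Σ = (-5) + (5) + (4) + (12) = 16
Area = |Σ|/2 = 8.
Net area = 109 − 8 = 101.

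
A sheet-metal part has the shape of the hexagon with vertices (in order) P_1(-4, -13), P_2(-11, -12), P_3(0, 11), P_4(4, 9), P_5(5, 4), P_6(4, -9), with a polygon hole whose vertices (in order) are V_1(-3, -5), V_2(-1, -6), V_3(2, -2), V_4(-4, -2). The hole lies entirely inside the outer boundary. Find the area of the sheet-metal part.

204.5

Outer boundary:
Apply Gauss's area formula: 2A = Σ (x_i·y_{i+1} − x_{i+1}·y_i), indices taken mod 6.
P_1→P_2: (-4)(-12) − (-11)(-13) = -95
P_2→P_3: (-11)(11) − (0)(-12) = -121
P_3→P_4: (0)(9) − (4)(11) = -44
P_4→P_5: (4)(4) − (5)(9) = -29
P_5→P_6: (5)(-9) − (4)(4) = -61
P_6→P_1: (4)(-13) − (-4)(-9) = -88
Σ = -438
Area = |Σ|/2 = 219.
Hole:
Apply the shoelace formula: 2A = Σ (x_i·y_{i+1} − x_{i+1}·y_i), indices taken mod 4.
Σ = (13) + (14) + (-12) + (14) = 29
Area = |Σ|/2 = 14.5.
Net area = 219 − 14.5 = 204.5.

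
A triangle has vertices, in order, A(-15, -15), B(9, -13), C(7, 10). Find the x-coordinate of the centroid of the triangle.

1/3

Apply Gauss's area formula. First the cross-terms c_i = x_i·y_{i+1} − x_{i+1}·y_i:
  330, 181, 45  ⇒  2A = 556, A = 278.
Then Σ (x_i + x_{i+1})·c_i = 556, so x̄ = 556 / (6·278) = 1/3.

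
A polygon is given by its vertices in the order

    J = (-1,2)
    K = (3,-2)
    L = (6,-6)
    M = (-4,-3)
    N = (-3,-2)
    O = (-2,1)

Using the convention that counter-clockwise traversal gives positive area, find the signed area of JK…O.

Apply the surveyor's formula: 2A = Σ (x_i·y_{i+1} − x_{i+1}·y_i), indices taken mod 6.
Σ = (-4) + (-6) + (-42) + (-1) + (-7) + (-3) = -63
Signed area = Σ/2 = -31.5 (negative ⇒ clockwise traversal).

-31.5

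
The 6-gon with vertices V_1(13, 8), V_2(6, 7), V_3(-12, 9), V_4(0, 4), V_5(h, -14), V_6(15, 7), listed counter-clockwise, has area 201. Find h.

10

The doubled signed area Σ (x_i y_{i+1} − x_{i+1} y_i) is linear in h.
With h=0 it equals 372; the coefficient of h is 3 (from the two edges through V_5).
So 3·h + 372 = 2·201 = 402 ⇒ h = 10.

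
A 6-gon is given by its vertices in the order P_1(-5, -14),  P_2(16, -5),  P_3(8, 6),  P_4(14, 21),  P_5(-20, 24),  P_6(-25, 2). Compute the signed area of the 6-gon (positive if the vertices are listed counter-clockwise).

Cross-terms: 249, 136, 84, 756, 560, 360  ⇒  Σ = 2145
Signed area = Σ/2 = 1072.5 (positive ⇒ counter-clockwise traversal).

1072.5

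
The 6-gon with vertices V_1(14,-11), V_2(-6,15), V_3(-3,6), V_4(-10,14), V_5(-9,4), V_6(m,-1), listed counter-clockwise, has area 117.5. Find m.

3

The doubled signed area Σ (x_i y_{i+1} − x_{i+1} y_i) is linear in m.
With m=0 it equals 280; the coefficient of m is -15 (from the two edges through V_6).
So -15·m + 280 = 2·117.5 = 235 ⇒ m = 3.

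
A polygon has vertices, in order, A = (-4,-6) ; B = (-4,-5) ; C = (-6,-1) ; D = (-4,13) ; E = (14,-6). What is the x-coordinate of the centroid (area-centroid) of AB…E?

Apply the surveyor's formula. First the cross-terms c_i = x_i·y_{i+1} − x_{i+1}·y_i:
  -4, -26, -82, -158, -108  ⇒  2A = -378, A = -189.
Then Σ (x_i + x_{i+1})·c_i = -1548, so x̄ = -1548 / (6·(-189)) = 86/63.

86/63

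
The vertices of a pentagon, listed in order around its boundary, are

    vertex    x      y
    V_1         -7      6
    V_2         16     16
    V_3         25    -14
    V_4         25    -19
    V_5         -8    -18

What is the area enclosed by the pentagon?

Apply the shoelace (surveyor's) formula: 2A = Σ (x_i·y_{i+1} − x_{i+1}·y_i), indices taken mod 5.
Σ = (-208) + (-624) + (-125) + (-602) + (-174) = -1733
Area = |Σ|/2 = 866.5.

866.5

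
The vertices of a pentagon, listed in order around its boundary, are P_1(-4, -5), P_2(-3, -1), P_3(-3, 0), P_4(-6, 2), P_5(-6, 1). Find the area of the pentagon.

10

Apply the shoelace (surveyor's) formula: 2A = Σ (x_i·y_{i+1} − x_{i+1}·y_i), indices taken mod 5.
P_1→P_2: (-4)(-1) − (-3)(-5) = -11
P_2→P_3: (-3)(0) − (-3)(-1) = -3
P_3→P_4: (-3)(2) − (-6)(0) = -6
P_4→P_5: (-6)(1) − (-6)(2) = 6
P_5→P_1: (-6)(-5) − (-4)(1) = 34
Σ = 20
Area = |Σ|/2 = 10.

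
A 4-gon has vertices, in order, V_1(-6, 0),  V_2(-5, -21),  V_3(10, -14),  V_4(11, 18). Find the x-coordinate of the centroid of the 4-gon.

Apply the shoelace (surveyor's) formula. First the cross-terms c_i = x_i·y_{i+1} − x_{i+1}·y_i:
  126, 280, 334, 108  ⇒  2A = 848, A = 424.
Then Σ (x_i + x_{i+1})·c_i = 7568, so x̄ = 7568 / (6·424) = 473/159.

473/159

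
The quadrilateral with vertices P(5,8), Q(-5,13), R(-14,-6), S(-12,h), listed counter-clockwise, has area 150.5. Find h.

Write out the shoelace sum; only the two edges meeting at S involve h:
2·Area = [((-14)·h − (-12)·(-6)) + ((-12)·8 − 5·h)] + 317
       = -19·h + 149 = 301
⇒ h = -8.

-8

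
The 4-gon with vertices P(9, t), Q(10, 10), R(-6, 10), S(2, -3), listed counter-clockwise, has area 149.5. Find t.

The doubled signed area Σ (x_i y_{i+1} − x_{i+1} y_i) is linear in t.
With t=0 it equals 275; the coefficient of t is -8 (from the two edges through P).
So -8·t + 275 = 2·149.5 = 299 ⇒ t = -3.

-3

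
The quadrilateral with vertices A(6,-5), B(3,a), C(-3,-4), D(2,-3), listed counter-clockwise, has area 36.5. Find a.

5

The doubled signed area Σ (x_i y_{i+1} − x_{i+1} y_i) is linear in a.
With a=0 it equals 28; the coefficient of a is 9 (from the two edges through B).
So 9·a + 28 = 2·36.5 = 73 ⇒ a = 5.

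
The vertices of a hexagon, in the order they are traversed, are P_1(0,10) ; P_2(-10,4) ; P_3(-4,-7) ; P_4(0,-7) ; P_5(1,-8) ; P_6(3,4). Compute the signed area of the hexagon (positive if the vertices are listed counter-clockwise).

Apply Gauss's area formula: 2A = Σ (x_i·y_{i+1} − x_{i+1}·y_i), indices taken mod 6.
Cross-terms: 100, 86, 28, 7, 28, 30  ⇒  Σ = 279
Signed area = Σ/2 = 139.5 (positive ⇒ counter-clockwise traversal).

139.5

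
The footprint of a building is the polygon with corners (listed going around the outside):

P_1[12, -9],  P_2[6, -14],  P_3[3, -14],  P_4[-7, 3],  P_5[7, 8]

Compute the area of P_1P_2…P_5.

Σ = (-114) + (-42) + (-89) + (-77) + (-159) = -481
Area = |Σ|/2 = 240.5.

240.5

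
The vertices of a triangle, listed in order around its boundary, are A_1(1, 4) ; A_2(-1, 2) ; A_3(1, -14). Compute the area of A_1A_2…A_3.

Apply the shoelace (surveyor's) formula: 2A = Σ (x_i·y_{i+1} − x_{i+1}·y_i), indices taken mod 3.
Cross-terms: 6, 12, 18  ⇒  Σ = 36
Area = |Σ|/2 = 18.

18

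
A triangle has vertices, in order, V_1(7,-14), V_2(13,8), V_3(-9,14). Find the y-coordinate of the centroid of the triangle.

Apply the shoelace (surveyor's) formula. First the cross-terms c_i = x_i·y_{i+1} − x_{i+1}·y_i:
  238, 254, 28  ⇒  2A = 520, A = 260.
Then Σ (y_i + y_{i+1})·c_i = 4160, so ȳ = 4160 / (6·260) = 8/3.

8/3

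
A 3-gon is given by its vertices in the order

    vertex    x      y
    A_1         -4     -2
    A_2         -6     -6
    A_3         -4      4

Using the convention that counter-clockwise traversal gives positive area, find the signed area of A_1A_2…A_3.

-6

Apply the surveyor's formula: 2A = Σ (x_i·y_{i+1} − x_{i+1}·y_i), indices taken mod 3.
Σ = (12) + (-48) + (24) = -12
Signed area = Σ/2 = -6 (negative ⇒ clockwise traversal).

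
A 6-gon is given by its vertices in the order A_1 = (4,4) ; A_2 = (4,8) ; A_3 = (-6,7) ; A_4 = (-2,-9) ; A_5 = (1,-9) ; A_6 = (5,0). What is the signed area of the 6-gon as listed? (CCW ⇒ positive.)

Apply Gauss's area formula: 2A = Σ (x_i·y_{i+1} − x_{i+1}·y_i), indices taken mod 6.
Cross-terms: 16, 76, 68, 27, 45, 20  ⇒  Σ = 252
Signed area = Σ/2 = 126 (positive ⇒ counter-clockwise traversal).

126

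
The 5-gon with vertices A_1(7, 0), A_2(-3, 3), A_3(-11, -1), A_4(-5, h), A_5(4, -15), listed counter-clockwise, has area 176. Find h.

-8

Write out the shoelace sum; only the two edges meeting at A_4 involve h:
2·Area = [((-11)·h − (-5)·(-1)) + ((-5)·(-15) − 4·h)] + 162
       = -15·h + 232 = 352
⇒ h = -8.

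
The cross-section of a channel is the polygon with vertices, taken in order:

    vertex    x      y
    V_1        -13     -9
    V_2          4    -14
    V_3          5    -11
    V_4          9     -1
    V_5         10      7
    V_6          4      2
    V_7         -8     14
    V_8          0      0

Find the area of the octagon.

237.5

Σ = (218) + (26) + (94) + (73) + (-8) + (72) + (0) + (0) = 475
Area = |Σ|/2 = 237.5.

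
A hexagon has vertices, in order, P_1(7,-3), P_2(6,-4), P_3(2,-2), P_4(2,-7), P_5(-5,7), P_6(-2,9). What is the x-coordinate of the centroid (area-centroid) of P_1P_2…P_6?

69/133

Apply the shoelace (surveyor's) formula. First the cross-terms c_i = x_i·y_{i+1} − x_{i+1}·y_i:
  -10, -4, -10, -21, -31, -57  ⇒  2A = -133, A = -66.5.
Then Σ (x_i + x_{i+1})·c_i = -207, so x̄ = -207 / (6·(-66.5)) = 69/133.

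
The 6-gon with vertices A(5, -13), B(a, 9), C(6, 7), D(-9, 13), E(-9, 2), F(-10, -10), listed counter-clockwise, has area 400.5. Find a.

14

The doubled signed area Σ (x_i y_{i+1} − x_{i+1} y_i) is linear in a.
With a=0 it equals 521; the coefficient of a is 20 (from the two edges through B).
So 20·a + 521 = 2·400.5 = 801 ⇒ a = 14.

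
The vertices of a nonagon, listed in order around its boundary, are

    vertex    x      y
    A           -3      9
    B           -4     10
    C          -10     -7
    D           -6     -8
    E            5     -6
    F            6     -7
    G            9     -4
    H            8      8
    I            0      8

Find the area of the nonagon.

Apply the shoelace (surveyor's) formula: 2A = Σ (x_i·y_{i+1} − x_{i+1}·y_i), indices taken mod 9.
A→B: (-3)(10) − (-4)(9) = 6
B→C: (-4)(-7) − (-10)(10) = 128
C→D: (-10)(-8) − (-6)(-7) = 38
D→E: (-6)(-6) − (5)(-8) = 76
E→F: (5)(-7) − (6)(-6) = 1
F→G: (6)(-4) − (9)(-7) = 39
G→H: (9)(8) − (8)(-4) = 104
H→I: (8)(8) − (0)(8) = 64
I→A: (0)(9) − (-3)(8) = 24
Σ = 480
Area = |Σ|/2 = 240.

240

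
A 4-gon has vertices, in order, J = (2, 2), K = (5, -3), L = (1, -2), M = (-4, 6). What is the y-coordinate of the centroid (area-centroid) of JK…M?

Apply Gauss's area formula. First the cross-terms c_i = x_i·y_{i+1} − x_{i+1}·y_i:
  -16, -7, -2, -20  ⇒  2A = -45, A = -22.5.
Then Σ (y_i + y_{i+1})·c_i = -117, so ȳ = -117 / (6·(-22.5)) = 13/15.

13/15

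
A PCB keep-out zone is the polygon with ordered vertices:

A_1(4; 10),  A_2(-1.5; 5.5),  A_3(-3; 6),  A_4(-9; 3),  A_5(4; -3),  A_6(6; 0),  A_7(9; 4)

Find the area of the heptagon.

Cross-terms: 37, 7.5, 45, 15, 18, 24, 74  ⇒  Σ = 220.5
Area = |Σ|/2 = 110.25.

110.25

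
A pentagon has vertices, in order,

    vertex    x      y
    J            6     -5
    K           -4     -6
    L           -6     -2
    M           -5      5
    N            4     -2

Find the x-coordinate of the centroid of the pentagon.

Apply the shoelace (surveyor's) formula. First the cross-terms c_i = x_i·y_{i+1} − x_{i+1}·y_i:
  -56, -28, -40, -10, -8  ⇒  2A = -142, A = -71.
Then Σ (x_i + x_{i+1})·c_i = 538, so x̄ = 538 / (6·(-71)) = -269/213.

-269/213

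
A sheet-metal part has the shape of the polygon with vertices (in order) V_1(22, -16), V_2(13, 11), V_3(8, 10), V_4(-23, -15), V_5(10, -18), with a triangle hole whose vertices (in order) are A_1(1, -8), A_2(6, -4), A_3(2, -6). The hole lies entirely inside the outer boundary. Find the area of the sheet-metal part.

Outer boundary:
Σ = (450) + (42) + (110) + (564) + (236) = 1402
Area = |Σ|/2 = 701.
Hole:
Apply the shoelace (surveyor's) formula: 2A = Σ (x_i·y_{i+1} − x_{i+1}·y_i), indices taken mod 3.
Σ = (44) + (-28) + (-10) = 6
Area = |Σ|/2 = 3.
Net area = 701 − 3 = 698.

698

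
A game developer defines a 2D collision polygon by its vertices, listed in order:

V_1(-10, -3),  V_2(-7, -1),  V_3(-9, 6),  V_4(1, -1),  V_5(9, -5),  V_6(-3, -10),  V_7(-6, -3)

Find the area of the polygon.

111.5

Apply the surveyor's formula: 2A = Σ (x_i·y_{i+1} − x_{i+1}·y_i), indices taken mod 7.
Σ = (-11) + (-51) + (3) + (4) + (-105) + (-51) + (-12) = -223
Area = |Σ|/2 = 111.5.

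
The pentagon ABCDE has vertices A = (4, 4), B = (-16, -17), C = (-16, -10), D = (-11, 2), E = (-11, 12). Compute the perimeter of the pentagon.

76

|AB| = √((-20)² + (-21)²) = √841 = 29
|BC| = √((0)² + (7)²) = √49 = 7
|CD| = √((5)² + (12)²) = √169 = 13
|DE| = √((0)² + (10)²) = √100 = 10
|EA| = √((15)² + (-8)²) = √289 = 17
Perimeter = 29 + 7 + 13 + 10 + 17 = 76.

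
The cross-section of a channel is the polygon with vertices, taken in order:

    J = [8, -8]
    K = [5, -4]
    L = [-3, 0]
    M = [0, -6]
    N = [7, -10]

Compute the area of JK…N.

Σ = (8) + (-12) + (18) + (42) + (24) = 80
Area = |Σ|/2 = 40.

40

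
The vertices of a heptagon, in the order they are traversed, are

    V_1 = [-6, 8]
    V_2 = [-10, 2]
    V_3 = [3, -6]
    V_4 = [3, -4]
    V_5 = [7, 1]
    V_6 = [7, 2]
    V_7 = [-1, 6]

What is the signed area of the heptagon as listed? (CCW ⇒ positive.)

119

Apply the shoelace (surveyor's) formula: 2A = Σ (x_i·y_{i+1} − x_{i+1}·y_i), indices taken mod 7.
Cross-terms: 68, 54, 6, 31, 7, 44, 28  ⇒  Σ = 238
Signed area = Σ/2 = 119 (positive ⇒ counter-clockwise traversal).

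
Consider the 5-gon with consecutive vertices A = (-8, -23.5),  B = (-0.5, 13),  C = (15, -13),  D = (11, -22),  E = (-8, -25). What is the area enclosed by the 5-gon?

Σ = (-115.75) + (-188.5) + (-187) + (-451) + (-12) = -954.25
Area = |Σ|/2 = 477.125.

477.125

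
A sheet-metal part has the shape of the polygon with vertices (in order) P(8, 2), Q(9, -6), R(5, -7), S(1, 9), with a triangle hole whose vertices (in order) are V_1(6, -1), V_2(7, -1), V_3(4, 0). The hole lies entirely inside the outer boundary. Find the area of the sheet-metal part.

Outer boundary:
P→Q: (8)(-6) − (9)(2) = -66
Q→R: (9)(-7) − (5)(-6) = -33
R→S: (5)(9) − (1)(-7) = 52
S→P: (1)(2) − (8)(9) = -70
Σ = -117
Area = |Σ|/2 = 58.5.
Hole:
Σ = (1) + (4) + (-4) = 1
Area = |Σ|/2 = 0.5.
Net area = 58.5 − 0.5 = 58.

58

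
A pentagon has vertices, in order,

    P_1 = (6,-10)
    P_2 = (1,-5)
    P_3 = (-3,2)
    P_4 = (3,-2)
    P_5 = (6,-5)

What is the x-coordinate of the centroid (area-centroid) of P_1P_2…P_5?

167/66

Apply the shoelace (surveyor's) formula. First the cross-terms c_i = x_i·y_{i+1} − x_{i+1}·y_i:
  -20, -13, 0, -3, -30  ⇒  2A = -66, A = -33.
Then Σ (x_i + x_{i+1})·c_i = -501, so x̄ = -501 / (6·(-33)) = 167/66.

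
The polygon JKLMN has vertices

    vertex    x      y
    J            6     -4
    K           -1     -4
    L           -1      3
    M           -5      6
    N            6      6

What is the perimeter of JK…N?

40

|JK| = √((-7)² + (0)²) = √49 = 7
|KL| = √((0)² + (7)²) = √49 = 7
|LM| = √((-4)² + (3)²) = √25 = 5
|MN| = √((11)² + (0)²) = √121 = 11
|NJ| = √((0)² + (-10)²) = √100 = 10
Perimeter = 7 + 7 + 5 + 11 + 10 = 40.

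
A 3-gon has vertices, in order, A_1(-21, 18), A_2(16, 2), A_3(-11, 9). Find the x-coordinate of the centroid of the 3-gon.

-16/3

Apply the surveyor's formula. First the cross-terms c_i = x_i·y_{i+1} − x_{i+1}·y_i:
  -330, 166, -9  ⇒  2A = -173, A = -86.5.
Then Σ (x_i + x_{i+1})·c_i = 2768, so x̄ = 2768 / (6·(-86.5)) = -16/3.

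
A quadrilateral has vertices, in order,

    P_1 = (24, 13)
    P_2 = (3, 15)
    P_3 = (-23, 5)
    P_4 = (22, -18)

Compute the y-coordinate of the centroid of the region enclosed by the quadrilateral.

Apply the shoelace formula. First the cross-terms c_i = x_i·y_{i+1} − x_{i+1}·y_i:
  321, 360, 304, 718  ⇒  2A = 1703, A = 851.5.
Then Σ (y_i + y_{i+1})·c_i = 8646, so ȳ = 8646 / (6·851.5) = 22/13.

22/13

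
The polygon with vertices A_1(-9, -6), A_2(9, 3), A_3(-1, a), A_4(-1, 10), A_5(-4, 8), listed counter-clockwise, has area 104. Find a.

6

Write out the shoelace sum; only the two edges meeting at A_3 involve a:
2·Area = [(9·a − (-1)·3) + ((-1)·10 − (-1)·a)] + 155
       = 10·a + 148 = 208
⇒ a = 6.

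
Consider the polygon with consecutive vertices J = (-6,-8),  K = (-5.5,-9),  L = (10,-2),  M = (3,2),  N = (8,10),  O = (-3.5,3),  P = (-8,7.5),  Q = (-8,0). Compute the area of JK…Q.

165.875

Σ = (10) + (101) + (26) + (14) + (59) + (-2.25) + (60) + (64) = 331.75
Area = |Σ|/2 = 165.875.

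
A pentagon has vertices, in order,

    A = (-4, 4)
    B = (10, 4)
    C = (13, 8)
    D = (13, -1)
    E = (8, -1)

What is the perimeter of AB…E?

46

|AB| = √((14)² + (0)²) = √196 = 14
|BC| = √((3)² + (4)²) = √25 = 5
|CD| = √((0)² + (-9)²) = √81 = 9
|DE| = √((-5)² + (0)²) = √25 = 5
|EA| = √((-12)² + (5)²) = √169 = 13
Perimeter = 14 + 5 + 9 + 5 + 13 = 46.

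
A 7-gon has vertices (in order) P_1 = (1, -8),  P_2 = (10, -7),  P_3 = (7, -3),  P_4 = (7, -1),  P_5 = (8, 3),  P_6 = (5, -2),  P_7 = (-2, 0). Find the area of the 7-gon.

58

Apply the surveyor's formula: 2A = Σ (x_i·y_{i+1} − x_{i+1}·y_i), indices taken mod 7.
Σ = (73) + (19) + (14) + (29) + (-31) + (-4) + (16) = 116
Area = |Σ|/2 = 58.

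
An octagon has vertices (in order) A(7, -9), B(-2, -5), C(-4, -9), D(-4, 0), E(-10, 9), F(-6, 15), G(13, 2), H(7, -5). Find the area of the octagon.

268.5

A→B: (7)(-5) − (-2)(-9) = -53
B→C: (-2)(-9) − (-4)(-5) = -2
C→D: (-4)(0) − (-4)(-9) = -36
D→E: (-4)(9) − (-10)(0) = -36
E→F: (-10)(15) − (-6)(9) = -96
F→G: (-6)(2) − (13)(15) = -207
G→H: (13)(-5) − (7)(2) = -79
H→A: (7)(-9) − (7)(-5) = -28
Σ = -537
Area = |Σ|/2 = 268.5.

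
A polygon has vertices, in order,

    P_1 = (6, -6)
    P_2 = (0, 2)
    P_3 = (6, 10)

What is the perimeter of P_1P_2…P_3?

36

|P_1P_2| = √((-6)² + (8)²) = √100 = 10
|P_2P_3| = √((6)² + (8)²) = √100 = 10
|P_3P_1| = √((0)² + (-16)²) = √256 = 16
Perimeter = 10 + 10 + 16 = 36.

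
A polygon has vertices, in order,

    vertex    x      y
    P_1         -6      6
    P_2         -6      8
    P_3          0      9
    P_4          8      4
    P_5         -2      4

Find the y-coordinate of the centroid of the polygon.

791/129

Apply Gauss's area formula. First the cross-terms c_i = x_i·y_{i+1} − x_{i+1}·y_i:
  -12, -54, -72, 40, 12  ⇒  2A = -86, A = -43.
Then Σ (y_i + y_{i+1})·c_i = -1582, so ȳ = -1582 / (6·(-43)) = 791/129.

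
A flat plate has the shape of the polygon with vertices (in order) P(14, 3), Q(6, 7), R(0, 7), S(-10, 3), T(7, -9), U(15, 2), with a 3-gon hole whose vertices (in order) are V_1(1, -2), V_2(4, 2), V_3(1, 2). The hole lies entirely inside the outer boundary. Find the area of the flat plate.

207.5

Outer boundary:
Apply the shoelace formula: 2A = Σ (x_i·y_{i+1} − x_{i+1}·y_i), indices taken mod 6.
P→Q: (14)(7) − (6)(3) = 80
Q→R: (6)(7) − (0)(7) = 42
R→S: (0)(3) − (-10)(7) = 70
S→T: (-10)(-9) − (7)(3) = 69
T→U: (7)(2) − (15)(-9) = 149
U→P: (15)(3) − (14)(2) = 17
Σ = 427
Area = |Σ|/2 = 213.5.
Hole:
Apply Gauss's area formula: 2A = Σ (x_i·y_{i+1} − x_{i+1}·y_i), indices taken mod 3.
Σ = (10) + (6) + (-4) = 12
Area = |Σ|/2 = 6.
Net area = 213.5 − 6 = 207.5.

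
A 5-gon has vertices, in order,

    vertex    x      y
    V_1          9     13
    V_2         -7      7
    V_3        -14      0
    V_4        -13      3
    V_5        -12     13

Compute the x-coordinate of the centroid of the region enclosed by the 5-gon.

Apply Gauss's area formula. First the cross-terms c_i = x_i·y_{i+1} − x_{i+1}·y_i:
  154, 98, -42, -133, -273  ⇒  2A = -196, A = -98.
Then Σ (x_i + x_{i+1})·c_i = 3528, so x̄ = 3528 / (6·(-98)) = -6.

-6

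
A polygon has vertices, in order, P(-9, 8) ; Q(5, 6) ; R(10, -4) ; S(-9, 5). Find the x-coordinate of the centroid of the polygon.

108/187

Apply the shoelace (surveyor's) formula. First the cross-terms c_i = x_i·y_{i+1} − x_{i+1}·y_i:
  -94, -80, 14, -27  ⇒  2A = -187, A = -93.5.
Then Σ (x_i + x_{i+1})·c_i = -324, so x̄ = -324 / (6·(-93.5)) = 108/187.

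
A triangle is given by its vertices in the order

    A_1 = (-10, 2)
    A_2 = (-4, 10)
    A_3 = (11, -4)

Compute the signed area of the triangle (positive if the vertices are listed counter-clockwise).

Cross-terms: -92, -94, -18  ⇒  Σ = -204
Signed area = Σ/2 = -102 (negative ⇒ clockwise traversal).

-102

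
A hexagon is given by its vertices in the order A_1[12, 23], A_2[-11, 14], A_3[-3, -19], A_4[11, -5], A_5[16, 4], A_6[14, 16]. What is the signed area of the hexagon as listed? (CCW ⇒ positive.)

675

Apply the shoelace formula: 2A = Σ (x_i·y_{i+1} − x_{i+1}·y_i), indices taken mod 6.
Σ = (421) + (251) + (224) + (124) + (200) + (130) = 1350
Signed area = Σ/2 = 675 (positive ⇒ counter-clockwise traversal).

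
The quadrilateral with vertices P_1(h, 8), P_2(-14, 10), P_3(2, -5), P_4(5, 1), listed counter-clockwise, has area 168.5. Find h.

12

The doubled signed area Σ (x_i y_{i+1} − x_{i+1} y_i) is linear in h.
With h=0 it equals 229; the coefficient of h is 9 (from the two edges through P_1).
So 9·h + 229 = 2·168.5 = 337 ⇒ h = 12.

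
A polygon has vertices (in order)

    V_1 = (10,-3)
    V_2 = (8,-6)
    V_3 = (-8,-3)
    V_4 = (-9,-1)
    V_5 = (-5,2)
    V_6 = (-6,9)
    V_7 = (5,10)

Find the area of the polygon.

201.5

Apply the surveyor's formula: 2A = Σ (x_i·y_{i+1} − x_{i+1}·y_i), indices taken mod 7.
Σ = (-36) + (-72) + (-19) + (-23) + (-33) + (-105) + (-115) = -403
Area = |Σ|/2 = 201.5.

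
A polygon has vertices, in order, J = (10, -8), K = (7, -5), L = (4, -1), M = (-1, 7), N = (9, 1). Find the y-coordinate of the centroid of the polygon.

Apply the shoelace formula. First the cross-terms c_i = x_i·y_{i+1} − x_{i+1}·y_i:
  6, 13, 27, -64, -82  ⇒  2A = -100, A = -50.
Then Σ (y_i + y_{i+1})·c_i = 68, so ȳ = 68 / (6·(-50)) = -17/75.

-17/75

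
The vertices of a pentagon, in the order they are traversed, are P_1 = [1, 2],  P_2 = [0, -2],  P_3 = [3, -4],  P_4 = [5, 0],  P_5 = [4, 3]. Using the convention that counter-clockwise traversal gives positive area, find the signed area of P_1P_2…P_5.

Apply Gauss's area formula: 2A = Σ (x_i·y_{i+1} − x_{i+1}·y_i), indices taken mod 5.
Cross-terms: -2, 6, 20, 15, 5  ⇒  Σ = 44
Signed area = Σ/2 = 22 (positive ⇒ counter-clockwise traversal).

22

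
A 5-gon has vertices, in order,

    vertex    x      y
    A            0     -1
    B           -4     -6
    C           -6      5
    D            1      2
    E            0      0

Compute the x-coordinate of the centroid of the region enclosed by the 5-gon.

Apply the surveyor's formula. First the cross-terms c_i = x_i·y_{i+1} − x_{i+1}·y_i:
  -4, -56, -17, 0, 0  ⇒  2A = -77, A = -38.5.
Then Σ (x_i + x_{i+1})·c_i = 661, so x̄ = 661 / (6·(-38.5)) = -661/231.

-661/231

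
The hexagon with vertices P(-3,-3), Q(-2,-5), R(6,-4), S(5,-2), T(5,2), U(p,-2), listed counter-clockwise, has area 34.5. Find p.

Write out the shoelace sum; only the two edges meeting at U involve p:
2·Area = [(5·(-2) − p·2) + (p·(-3) − (-3)·(-2))] + 75
       = -5·p + 59 = 69
⇒ p = -2.

-2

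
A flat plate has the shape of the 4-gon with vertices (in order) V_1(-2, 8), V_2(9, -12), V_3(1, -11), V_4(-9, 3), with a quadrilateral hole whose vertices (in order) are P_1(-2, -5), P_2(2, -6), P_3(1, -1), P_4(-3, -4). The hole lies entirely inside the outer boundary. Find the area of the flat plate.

Outer boundary:
Σ = (-48) + (-87) + (-96) + (-66) = -297
Area = |Σ|/2 = 148.5.
Hole:
Apply the shoelace formula: 2A = Σ (x_i·y_{i+1} − x_{i+1}·y_i), indices taken mod 4.
Σ = (22) + (4) + (-7) + (7) = 26
Area = |Σ|/2 = 13.
Net area = 148.5 − 13 = 135.5.

135.5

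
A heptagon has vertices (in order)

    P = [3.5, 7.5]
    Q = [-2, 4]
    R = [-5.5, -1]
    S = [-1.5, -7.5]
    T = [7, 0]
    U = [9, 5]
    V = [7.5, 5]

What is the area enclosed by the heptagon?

113.25

Cross-terms: 29, 24, 39.75, 52.5, 35, 7.5, 38.75  ⇒  Σ = 226.5
Area = |Σ|/2 = 113.25.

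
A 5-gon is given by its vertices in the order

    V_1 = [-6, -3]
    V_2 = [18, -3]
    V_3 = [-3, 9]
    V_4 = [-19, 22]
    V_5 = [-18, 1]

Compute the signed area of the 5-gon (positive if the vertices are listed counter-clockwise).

383.5

Σ = (72) + (153) + (105) + (377) + (60) = 767
Signed area = Σ/2 = 383.5 (positive ⇒ counter-clockwise traversal).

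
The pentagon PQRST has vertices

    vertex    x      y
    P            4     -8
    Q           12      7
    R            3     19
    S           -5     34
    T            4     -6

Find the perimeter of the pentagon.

92

|PQ| = √((8)² + (15)²) = √289 = 17
|QR| = √((-9)² + (12)²) = √225 = 15
|RS| = √((-8)² + (15)²) = √289 = 17
|ST| = √((9)² + (-40)²) = √1681 = 41
|TP| = √((0)² + (-2)²) = √4 = 2
Perimeter = 17 + 15 + 17 + 41 + 2 = 92.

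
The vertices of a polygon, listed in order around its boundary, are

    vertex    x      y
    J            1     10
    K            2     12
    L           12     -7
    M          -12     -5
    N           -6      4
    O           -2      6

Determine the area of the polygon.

Apply the shoelace (surveyor's) formula: 2A = Σ (x_i·y_{i+1} − x_{i+1}·y_i), indices taken mod 6.
Cross-terms: -8, -158, -144, -78, -28, -26  ⇒  Σ = -442
Area = |Σ|/2 = 221.

221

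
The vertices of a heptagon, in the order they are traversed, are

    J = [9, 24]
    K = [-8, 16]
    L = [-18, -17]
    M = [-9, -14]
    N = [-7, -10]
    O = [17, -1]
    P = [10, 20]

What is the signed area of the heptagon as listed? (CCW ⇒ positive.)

719

Apply Gauss's area formula: 2A = Σ (x_i·y_{i+1} − x_{i+1}·y_i), indices taken mod 7.
Σ = (336) + (424) + (99) + (-8) + (177) + (350) + (60) = 1438
Signed area = Σ/2 = 719 (positive ⇒ counter-clockwise traversal).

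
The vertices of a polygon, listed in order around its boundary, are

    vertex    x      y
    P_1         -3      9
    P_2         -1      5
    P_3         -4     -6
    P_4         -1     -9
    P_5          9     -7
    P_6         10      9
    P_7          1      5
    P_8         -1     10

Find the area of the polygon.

183

Apply the shoelace (surveyor's) formula: 2A = Σ (x_i·y_{i+1} − x_{i+1}·y_i), indices taken mod 8.
Σ = (-6) + (26) + (30) + (88) + (151) + (41) + (15) + (21) = 366
Area = |Σ|/2 = 183.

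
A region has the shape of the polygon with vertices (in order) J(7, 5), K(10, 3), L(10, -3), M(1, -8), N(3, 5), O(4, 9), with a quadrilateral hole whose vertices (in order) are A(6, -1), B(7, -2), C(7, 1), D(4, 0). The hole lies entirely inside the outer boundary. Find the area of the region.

Outer boundary:
Apply the surveyor's formula: 2A = Σ (x_i·y_{i+1} − x_{i+1}·y_i), indices taken mod 6.
Cross-terms: -29, -60, -77, 29, 7, -43  ⇒  Σ = -173
Area = |Σ|/2 = 86.5.
Hole:
Apply the shoelace (surveyor's) formula: 2A = Σ (x_i·y_{i+1} − x_{i+1}·y_i), indices taken mod 4.
Cross-terms: -5, 21, -4, -4  ⇒  Σ = 8
Area = |Σ|/2 = 4.
Net area = 86.5 − 4 = 82.5.

82.5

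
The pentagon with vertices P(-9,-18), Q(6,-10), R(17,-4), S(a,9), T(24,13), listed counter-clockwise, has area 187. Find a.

24

The doubled signed area Σ (x_i y_{i+1} − x_{i+1} y_i) is linear in a.
With a=0 it equals -34; the coefficient of a is 17 (from the two edges through S).
So 17·a + -34 = 2·187 = 374 ⇒ a = 24.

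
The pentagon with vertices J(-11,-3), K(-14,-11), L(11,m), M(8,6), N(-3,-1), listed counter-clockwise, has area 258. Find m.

-11

The doubled signed area Σ (x_i y_{i+1} − x_{i+1} y_i) is linear in m.
With m=0 it equals 274; the coefficient of m is -22 (from the two edges through L).
So -22·m + 274 = 2·258 = 516 ⇒ m = -11.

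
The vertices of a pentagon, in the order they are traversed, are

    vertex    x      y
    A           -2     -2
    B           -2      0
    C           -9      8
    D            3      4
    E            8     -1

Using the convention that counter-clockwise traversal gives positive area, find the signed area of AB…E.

-66.5

Apply Gauss's area formula: 2A = Σ (x_i·y_{i+1} − x_{i+1}·y_i), indices taken mod 5.
Σ = (-4) + (-16) + (-60) + (-35) + (-18) = -133
Signed area = Σ/2 = -66.5 (negative ⇒ clockwise traversal).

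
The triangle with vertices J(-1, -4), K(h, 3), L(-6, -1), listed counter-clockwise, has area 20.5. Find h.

1

Write out the shoelace sum; only the two edges meeting at K involve h:
2·Area = [((-1)·3 − h·(-4)) + (h·(-1) − (-6)·3)] + 23
       = 3·h + 38 = 41
⇒ h = 1.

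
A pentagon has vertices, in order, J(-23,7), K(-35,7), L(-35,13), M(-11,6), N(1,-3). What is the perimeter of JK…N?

84

|JK| = √((-12)² + (0)²) = √144 = 12
|KL| = √((0)² + (6)²) = √36 = 6
|LM| = √((24)² + (-7)²) = √625 = 25
|MN| = √((12)² + (-9)²) = √225 = 15
|NJ| = √((-24)² + (10)²) = √676 = 26
Perimeter = 12 + 6 + 25 + 15 + 26 = 84.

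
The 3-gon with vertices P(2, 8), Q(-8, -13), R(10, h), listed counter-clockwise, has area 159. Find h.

-7

Write out the shoelace sum; only the two edges meeting at R involve h:
2·Area = [((-8)·h − 10·(-13)) + (10·8 − 2·h)] + 38
       = -10·h + 248 = 318
⇒ h = -7.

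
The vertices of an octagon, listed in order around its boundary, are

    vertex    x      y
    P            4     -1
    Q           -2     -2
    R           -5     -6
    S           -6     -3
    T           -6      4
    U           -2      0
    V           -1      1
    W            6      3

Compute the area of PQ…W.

46

P→Q: (4)(-2) − (-2)(-1) = -10
Q→R: (-2)(-6) − (-5)(-2) = 2
R→S: (-5)(-3) − (-6)(-6) = -21
S→T: (-6)(4) − (-6)(-3) = -42
T→U: (-6)(0) − (-2)(4) = 8
U→V: (-2)(1) − (-1)(0) = -2
V→W: (-1)(3) − (6)(1) = -9
W→P: (6)(-1) − (4)(3) = -18
Σ = -92
Area = |Σ|/2 = 46.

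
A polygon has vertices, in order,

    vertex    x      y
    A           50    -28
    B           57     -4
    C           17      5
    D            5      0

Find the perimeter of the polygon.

|AB| = √((7)² + (24)²) = √625 = 25
|BC| = √((-40)² + (9)²) = √1681 = 41
|CD| = √((-12)² + (-5)²) = √169 = 13
|DA| = √((45)² + (-28)²) = √2809 = 53
Perimeter = 25 + 41 + 13 + 53 = 132.

132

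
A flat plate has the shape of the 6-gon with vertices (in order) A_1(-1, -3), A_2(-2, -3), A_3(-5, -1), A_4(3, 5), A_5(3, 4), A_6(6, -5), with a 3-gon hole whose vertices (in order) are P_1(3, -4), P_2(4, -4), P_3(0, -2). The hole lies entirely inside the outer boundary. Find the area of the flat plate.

50.5

Outer boundary:
Σ = (-3) + (-13) + (-22) + (-3) + (-39) + (-23) = -103
Area = |Σ|/2 = 51.5.
Hole:
Apply the surveyor's formula: 2A = Σ (x_i·y_{i+1} − x_{i+1}·y_i), indices taken mod 3.
Σ = (4) + (-8) + (6) = 2
Area = |Σ|/2 = 1.
Net area = 51.5 − 1 = 50.5.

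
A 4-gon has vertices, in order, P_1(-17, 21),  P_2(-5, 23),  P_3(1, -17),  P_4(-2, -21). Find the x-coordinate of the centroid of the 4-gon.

Apply Gauss's area formula. First the cross-terms c_i = x_i·y_{i+1} − x_{i+1}·y_i:
  -286, 62, -55, -399  ⇒  2A = -678, A = -339.
Then Σ (x_i + x_{i+1})·c_i = 13680, so x̄ = 13680 / (6·(-339)) = -760/113.

-760/113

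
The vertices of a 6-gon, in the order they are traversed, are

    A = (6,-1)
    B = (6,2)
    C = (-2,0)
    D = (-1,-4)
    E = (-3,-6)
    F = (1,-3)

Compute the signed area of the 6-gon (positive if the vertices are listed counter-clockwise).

28

Σ = (18) + (4) + (8) + (-6) + (15) + (17) = 56
Signed area = Σ/2 = 28 (positive ⇒ counter-clockwise traversal).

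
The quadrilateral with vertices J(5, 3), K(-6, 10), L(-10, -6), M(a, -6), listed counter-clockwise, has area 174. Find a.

Write out the shoelace sum; only the two edges meeting at M involve a:
2·Area = [((-10)·(-6) − a·(-6)) + (a·3 − 5·(-6))] + 204
       = 9·a + 294 = 348
⇒ a = 6.

6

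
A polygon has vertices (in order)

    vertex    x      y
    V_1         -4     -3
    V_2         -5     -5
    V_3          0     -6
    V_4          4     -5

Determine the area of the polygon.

Apply the shoelace (surveyor's) formula: 2A = Σ (x_i·y_{i+1} − x_{i+1}·y_i), indices taken mod 4.
Σ = (5) + (30) + (24) + (-32) = 27
Area = |Σ|/2 = 13.5.

13.5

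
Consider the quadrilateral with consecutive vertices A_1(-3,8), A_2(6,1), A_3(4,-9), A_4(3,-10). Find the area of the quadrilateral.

Cross-terms: -51, -58, -13, -6  ⇒  Σ = -128
Area = |Σ|/2 = 64.

64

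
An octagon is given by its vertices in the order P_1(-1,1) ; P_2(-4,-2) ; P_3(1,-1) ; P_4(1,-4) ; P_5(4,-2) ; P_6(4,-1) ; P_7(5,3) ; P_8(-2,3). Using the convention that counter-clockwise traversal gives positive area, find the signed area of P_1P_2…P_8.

33

P_1→P_2: (-1)(-2) − (-4)(1) = 6
P_2→P_3: (-4)(-1) − (1)(-2) = 6
P_3→P_4: (1)(-4) − (1)(-1) = -3
P_4→P_5: (1)(-2) − (4)(-4) = 14
P_5→P_6: (4)(-1) − (4)(-2) = 4
P_6→P_7: (4)(3) − (5)(-1) = 17
P_7→P_8: (5)(3) − (-2)(3) = 21
P_8→P_1: (-2)(1) − (-1)(3) = 1
Σ = 66
Signed area = Σ/2 = 33 (positive ⇒ counter-clockwise traversal).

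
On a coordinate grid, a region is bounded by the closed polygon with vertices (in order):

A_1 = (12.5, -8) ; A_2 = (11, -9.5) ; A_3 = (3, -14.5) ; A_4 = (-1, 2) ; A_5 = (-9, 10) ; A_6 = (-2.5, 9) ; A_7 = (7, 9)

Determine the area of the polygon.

Apply the shoelace (surveyor's) formula: 2A = Σ (x_i·y_{i+1} − x_{i+1}·y_i), indices taken mod 7.
Σ = (-30.75) + (-131) + (-8.5) + (8) + (-56) + (-85.5) + (-168.5) = -472.25
Area = |Σ|/2 = 236.125.

236.125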